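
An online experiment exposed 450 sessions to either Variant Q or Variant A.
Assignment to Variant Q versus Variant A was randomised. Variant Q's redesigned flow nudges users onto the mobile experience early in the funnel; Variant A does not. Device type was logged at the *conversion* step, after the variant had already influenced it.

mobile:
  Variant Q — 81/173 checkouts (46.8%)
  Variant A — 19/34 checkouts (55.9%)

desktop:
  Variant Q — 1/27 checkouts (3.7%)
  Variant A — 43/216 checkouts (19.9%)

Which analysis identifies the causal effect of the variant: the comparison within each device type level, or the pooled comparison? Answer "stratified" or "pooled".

pooled

The device type-specific comparison favours Variant A throughout, but the pooled figures favour Variant Q. The question is whether to condition on device type.
The distribution of device type is itself part of what the variant does — it is an intermediate outcome. Holding it fixed would remove that part of the effect; the total effect is the pooled difference.
Pooled: Variant Q 41.0% vs Variant A 24.8%; Variant Q is higher overall.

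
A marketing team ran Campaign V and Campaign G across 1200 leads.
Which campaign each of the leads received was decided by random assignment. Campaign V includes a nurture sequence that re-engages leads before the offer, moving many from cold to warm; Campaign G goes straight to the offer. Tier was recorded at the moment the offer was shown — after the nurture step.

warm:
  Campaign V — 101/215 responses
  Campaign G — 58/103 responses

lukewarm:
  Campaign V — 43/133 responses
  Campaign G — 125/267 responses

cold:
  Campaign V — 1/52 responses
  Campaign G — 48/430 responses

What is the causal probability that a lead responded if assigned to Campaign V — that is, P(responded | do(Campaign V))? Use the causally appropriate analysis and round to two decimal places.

Within every engagement tier level Campaign G has the higher rate, yet pooled Campaign V does — Simpson's reversal.
The distribution of engagement tier is itself part of what the campaign does — it is an intermediate outcome. Holding it fixed would remove that part of the effect; the total effect is the pooled difference.
So P(outcome | do(Campaign V)) is just the pooled rate for Campaign V: 145/400 = 0.362.

0.36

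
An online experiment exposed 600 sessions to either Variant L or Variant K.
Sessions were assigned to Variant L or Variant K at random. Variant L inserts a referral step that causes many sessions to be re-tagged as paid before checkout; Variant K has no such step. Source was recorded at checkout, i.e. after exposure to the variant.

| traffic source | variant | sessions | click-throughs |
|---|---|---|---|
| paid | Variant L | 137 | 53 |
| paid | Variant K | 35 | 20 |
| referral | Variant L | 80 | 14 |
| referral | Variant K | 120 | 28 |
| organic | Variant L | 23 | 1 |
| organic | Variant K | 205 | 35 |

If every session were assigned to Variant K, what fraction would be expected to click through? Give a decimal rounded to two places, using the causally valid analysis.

Variant K is higher inside every traffic source stratum but Variant L is higher in aggregate. Whether to stratify depends on how traffic source relates to the variant.
The distribution of traffic source is itself part of what the variant does — it is an intermediate outcome. Holding it fixed would remove that part of the effect; the total effect is the pooled difference.
So P(outcome | do(Variant K)) is just the pooled rate for Variant K: 83/360 = 0.231.

0.23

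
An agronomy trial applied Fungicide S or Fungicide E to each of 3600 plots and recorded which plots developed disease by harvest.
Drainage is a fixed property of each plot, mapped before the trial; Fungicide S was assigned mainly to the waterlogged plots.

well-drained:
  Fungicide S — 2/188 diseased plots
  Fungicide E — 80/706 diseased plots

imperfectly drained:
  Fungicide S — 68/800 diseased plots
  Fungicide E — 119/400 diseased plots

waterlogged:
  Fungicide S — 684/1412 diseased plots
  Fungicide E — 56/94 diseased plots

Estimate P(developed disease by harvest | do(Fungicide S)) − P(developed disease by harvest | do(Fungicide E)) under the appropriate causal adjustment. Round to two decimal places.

-0.14

Within every field drainage level Fungicide S has the lower rate, yet pooled Fungicide E does — Simpson's reversal.
Nothing the fungicide does changes field drainage; the imbalance is an allocation artefact. With field drainage also predicting the outcome, the pooled figure is confounded, and the within-stratum comparison is the causal one.
Adjusting over the population distribution of field drainage: 0.248·(0.011−0.113) + 0.333·(0.085−0.297) + 0.418·(0.484−0.596) = -0.143.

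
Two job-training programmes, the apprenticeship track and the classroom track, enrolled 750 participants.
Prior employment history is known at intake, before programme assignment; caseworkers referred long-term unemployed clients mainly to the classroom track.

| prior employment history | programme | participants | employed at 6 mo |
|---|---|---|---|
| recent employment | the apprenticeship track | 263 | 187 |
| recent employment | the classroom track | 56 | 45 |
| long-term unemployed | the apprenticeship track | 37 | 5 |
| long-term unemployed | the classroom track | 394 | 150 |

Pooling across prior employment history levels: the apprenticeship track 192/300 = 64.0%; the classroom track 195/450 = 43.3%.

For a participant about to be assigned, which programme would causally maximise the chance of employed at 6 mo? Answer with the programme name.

the classroom track

Within every prior employment history level the classroom track has the higher rate, yet pooled the apprenticeship track does — Simpson's reversal.
Prior employment history differs across programmes for reasons unrelated to any effect of the programme itself, and it separately predicts the outcome — a classic confounder. We must compare within prior employment history levels.
Within each level — recent employment: 71.1% vs 80.4%; long-term unemployed: 13.5% vs 38.1% — the classroom track is higher every time.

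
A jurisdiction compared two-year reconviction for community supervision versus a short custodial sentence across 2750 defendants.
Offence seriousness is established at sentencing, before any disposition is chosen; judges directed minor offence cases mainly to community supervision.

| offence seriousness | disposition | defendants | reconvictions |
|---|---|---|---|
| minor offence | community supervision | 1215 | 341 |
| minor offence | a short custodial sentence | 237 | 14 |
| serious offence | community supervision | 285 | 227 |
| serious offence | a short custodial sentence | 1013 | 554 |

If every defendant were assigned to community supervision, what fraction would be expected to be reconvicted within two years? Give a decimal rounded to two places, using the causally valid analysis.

Since offence seriousness is a pre-existing factor (not a product of the disposition) and it affects the outcome on its own, it is a confounder. The stratified rates, not the pooled rate, identify the causal effect.
Standardising community supervision to the population offence seriousness mix: 0.528·341/1215 + 0.472·227/285 = 0.524.

0.52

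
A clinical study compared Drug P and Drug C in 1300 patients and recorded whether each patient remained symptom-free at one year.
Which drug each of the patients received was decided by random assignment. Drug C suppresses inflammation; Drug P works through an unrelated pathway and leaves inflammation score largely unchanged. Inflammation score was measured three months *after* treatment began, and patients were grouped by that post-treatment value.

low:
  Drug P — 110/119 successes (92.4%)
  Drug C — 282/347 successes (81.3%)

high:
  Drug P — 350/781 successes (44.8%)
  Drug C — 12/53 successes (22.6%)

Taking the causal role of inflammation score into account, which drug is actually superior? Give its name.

Drug C

Inflammation score is downstream of the drug. One should not condition on a consequence of treatment, so the overall rates are the right comparison.
Pooled: Drug P 51.1% vs Drug C 73.5%; Drug C is higher overall.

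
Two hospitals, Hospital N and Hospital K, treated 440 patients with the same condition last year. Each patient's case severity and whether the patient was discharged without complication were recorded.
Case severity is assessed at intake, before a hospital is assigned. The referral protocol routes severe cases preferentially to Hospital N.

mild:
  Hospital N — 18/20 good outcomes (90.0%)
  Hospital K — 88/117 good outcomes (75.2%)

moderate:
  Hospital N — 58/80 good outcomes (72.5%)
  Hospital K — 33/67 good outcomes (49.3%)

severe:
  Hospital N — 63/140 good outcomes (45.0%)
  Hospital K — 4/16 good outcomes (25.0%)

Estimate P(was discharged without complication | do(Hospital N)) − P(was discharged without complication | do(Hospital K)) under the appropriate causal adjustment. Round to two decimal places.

+0.19

The stratified and pooled comparisons disagree (Hospital N wins within each case severity; Hospital K wins overall), so the answer turns on the causal role of case severity.
Since case severity is a pre-existing factor (not a product of the hospital) and it affects the outcome on its own, it is a confounder. The stratified rates, not the pooled rate, identify the causal effect.
Adjusting over the population distribution of case severity: 0.311·(0.900−0.752) + 0.334·(0.725−0.493) + 0.355·(0.450−0.250) = +0.195.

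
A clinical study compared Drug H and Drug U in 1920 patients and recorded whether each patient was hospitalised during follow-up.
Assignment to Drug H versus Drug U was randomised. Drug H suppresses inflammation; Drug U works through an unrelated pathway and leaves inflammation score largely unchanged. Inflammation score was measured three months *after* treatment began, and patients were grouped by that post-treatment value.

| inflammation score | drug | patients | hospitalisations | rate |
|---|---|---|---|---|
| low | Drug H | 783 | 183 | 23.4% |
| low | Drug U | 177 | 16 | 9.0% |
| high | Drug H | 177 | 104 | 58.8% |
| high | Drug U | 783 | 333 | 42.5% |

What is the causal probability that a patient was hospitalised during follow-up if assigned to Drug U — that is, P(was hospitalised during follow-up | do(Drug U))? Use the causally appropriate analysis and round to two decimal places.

0.36

Inflammation score is downstream of the drug. One should not condition on a consequence of treatment, so the overall rates are the right comparison.
So P(outcome | do(Drug U)) is just the pooled rate for Drug U: 349/960 = 0.364.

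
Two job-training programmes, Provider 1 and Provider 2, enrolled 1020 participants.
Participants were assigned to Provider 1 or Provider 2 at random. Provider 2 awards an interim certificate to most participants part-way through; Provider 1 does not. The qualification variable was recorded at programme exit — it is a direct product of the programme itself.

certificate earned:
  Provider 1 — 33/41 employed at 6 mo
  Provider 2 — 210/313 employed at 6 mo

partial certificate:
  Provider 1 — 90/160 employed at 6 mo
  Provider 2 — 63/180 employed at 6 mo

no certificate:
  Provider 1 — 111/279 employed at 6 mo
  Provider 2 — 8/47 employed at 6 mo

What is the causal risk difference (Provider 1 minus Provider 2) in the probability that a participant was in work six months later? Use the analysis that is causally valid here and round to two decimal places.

-0.03

Within every qualification attained during the programme level Provider 1 has the higher rate, yet pooled Provider 2 does — Simpson's reversal.
Qualification attained during the programme lies on the pathway programme → qualification attained during the programme → outcome, so adjusting for it blocks the indirect effect. For the total causal effect of programme, use the unadjusted pooled rates.
The causal difference is the pooled difference: 0.487 − 0.520 = -0.033.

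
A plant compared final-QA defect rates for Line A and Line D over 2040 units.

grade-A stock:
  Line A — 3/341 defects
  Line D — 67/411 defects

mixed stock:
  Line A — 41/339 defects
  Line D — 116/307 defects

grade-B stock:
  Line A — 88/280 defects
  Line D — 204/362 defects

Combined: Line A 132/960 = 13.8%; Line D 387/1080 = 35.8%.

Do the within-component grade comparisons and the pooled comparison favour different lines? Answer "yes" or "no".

Within each component grade level (grade-A stock 0.9% vs 16.3%; mixed stock 12.1% vs 37.8%; grade-B stock 31.4% vs 56.4%), Line A has the lower rate every time. Pooled: 13.8% vs 35.8% — Line A has the lower rate overall. They agree.

no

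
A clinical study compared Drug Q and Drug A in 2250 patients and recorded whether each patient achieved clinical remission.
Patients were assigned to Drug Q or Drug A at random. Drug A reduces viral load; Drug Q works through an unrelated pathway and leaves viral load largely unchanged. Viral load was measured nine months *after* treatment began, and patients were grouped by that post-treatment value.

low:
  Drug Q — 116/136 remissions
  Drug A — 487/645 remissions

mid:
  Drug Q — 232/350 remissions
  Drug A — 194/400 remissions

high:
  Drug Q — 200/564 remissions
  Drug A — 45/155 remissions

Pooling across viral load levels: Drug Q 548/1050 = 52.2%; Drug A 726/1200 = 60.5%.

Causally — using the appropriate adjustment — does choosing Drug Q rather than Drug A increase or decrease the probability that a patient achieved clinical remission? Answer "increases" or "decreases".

Within every viral load level Drug Q has the higher rate, yet pooled Drug A does — Simpson's reversal.
Viral load is recorded after the drug and is itself shifted by it — it sits on the causal path from drug to outcome. Conditioning on a mediator would strip out part of the effect we want; the pooled comparison gives the total causal effect.
Pooled: Drug Q 52.2% vs Drug A 60.5%; Drug A is higher overall.

decreases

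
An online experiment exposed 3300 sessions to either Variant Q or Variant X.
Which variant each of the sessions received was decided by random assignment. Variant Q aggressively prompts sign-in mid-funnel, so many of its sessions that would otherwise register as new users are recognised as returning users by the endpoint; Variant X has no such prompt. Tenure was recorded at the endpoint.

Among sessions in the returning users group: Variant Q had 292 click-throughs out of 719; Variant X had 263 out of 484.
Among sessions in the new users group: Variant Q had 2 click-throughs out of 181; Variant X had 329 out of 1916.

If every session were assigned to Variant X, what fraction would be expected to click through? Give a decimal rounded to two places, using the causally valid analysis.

0.25

User tenure lies on the pathway variant → user tenure → outcome, so adjusting for it blocks the indirect effect. For the total causal effect of variant, use the unadjusted pooled rates.
So P(outcome | do(Variant X)) is just the pooled rate for Variant X: 592/2400 = 0.247.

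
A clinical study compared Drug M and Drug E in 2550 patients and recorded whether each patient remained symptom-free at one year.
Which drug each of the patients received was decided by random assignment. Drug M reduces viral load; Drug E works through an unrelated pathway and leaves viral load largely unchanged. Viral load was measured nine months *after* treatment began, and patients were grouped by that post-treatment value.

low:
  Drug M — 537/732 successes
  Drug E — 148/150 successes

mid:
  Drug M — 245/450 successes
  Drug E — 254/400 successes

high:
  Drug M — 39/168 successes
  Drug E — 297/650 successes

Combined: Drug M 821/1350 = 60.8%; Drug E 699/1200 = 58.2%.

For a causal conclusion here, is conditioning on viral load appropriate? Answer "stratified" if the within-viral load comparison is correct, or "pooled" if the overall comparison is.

pooled

Drug E is higher inside every viral load stratum but Drug M is higher in aggregate. Whether to stratify depends on how viral load relates to the drug.
Stratifying would compare drugs among patients the drugs themselves sorted into viral load groups — a form of selection on an intermediate. The unconditioned pooled rates give the total causal effect.
Pooled: Drug M 60.8% vs Drug E 58.2%; Drug M is higher overall.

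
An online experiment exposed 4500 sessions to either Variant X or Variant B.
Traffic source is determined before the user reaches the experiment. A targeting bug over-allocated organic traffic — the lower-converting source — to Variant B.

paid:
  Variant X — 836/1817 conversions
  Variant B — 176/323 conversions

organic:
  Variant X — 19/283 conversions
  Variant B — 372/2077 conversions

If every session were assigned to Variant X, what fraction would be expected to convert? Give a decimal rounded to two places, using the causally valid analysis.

0.25

The traffic source-specific comparison favours Variant B throughout, but the pooled figures favour Variant X. The question is whether to condition on traffic source.
Nothing the variant does changes traffic source; the imbalance is an allocation artefact. With traffic source also predicting the outcome, the pooled figure is confounded, and the within-stratum comparison is the causal one.
Standardising Variant X to the population traffic source mix: 0.476·836/1817 + 0.524·19/283 = 0.254.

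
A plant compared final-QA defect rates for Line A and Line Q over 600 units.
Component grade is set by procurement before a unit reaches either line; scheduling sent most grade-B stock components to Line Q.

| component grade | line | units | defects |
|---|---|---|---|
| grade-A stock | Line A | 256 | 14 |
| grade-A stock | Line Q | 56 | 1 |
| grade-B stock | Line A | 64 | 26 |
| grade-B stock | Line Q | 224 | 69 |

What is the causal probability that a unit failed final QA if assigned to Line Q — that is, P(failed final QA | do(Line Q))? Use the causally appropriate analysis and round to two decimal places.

0.16

Line Q is lower inside every component grade stratum but Line A is lower in aggregate. Whether to stratify depends on how component grade relates to the line.
The imbalance in component grade arose from how units were allocated, not from anything the line did; and component grade independently affects the outcome. The pooled gap is confounded — condition on component grade.
Standardising Line Q to the population component grade mix: 0.520·1/56 + 0.480·69/224 = 0.157.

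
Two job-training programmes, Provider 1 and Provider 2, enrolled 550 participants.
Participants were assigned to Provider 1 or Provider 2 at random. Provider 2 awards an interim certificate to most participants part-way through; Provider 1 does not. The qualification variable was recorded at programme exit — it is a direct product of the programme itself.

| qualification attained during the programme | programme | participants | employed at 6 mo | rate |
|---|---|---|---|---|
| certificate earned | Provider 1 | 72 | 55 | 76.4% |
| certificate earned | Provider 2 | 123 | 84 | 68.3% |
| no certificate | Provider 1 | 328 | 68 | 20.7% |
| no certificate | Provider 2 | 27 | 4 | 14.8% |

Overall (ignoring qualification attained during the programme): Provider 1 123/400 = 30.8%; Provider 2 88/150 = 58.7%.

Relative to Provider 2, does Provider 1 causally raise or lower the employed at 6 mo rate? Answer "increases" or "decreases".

Qualification attained during the programme lies on the pathway programme → qualification attained during the programme → outcome, so adjusting for it blocks the indirect effect. For the total causal effect of programme, use the unadjusted pooled rates.
Pooled: Provider 1 30.8% vs Provider 2 58.7%; Provider 2 is higher overall.

decreases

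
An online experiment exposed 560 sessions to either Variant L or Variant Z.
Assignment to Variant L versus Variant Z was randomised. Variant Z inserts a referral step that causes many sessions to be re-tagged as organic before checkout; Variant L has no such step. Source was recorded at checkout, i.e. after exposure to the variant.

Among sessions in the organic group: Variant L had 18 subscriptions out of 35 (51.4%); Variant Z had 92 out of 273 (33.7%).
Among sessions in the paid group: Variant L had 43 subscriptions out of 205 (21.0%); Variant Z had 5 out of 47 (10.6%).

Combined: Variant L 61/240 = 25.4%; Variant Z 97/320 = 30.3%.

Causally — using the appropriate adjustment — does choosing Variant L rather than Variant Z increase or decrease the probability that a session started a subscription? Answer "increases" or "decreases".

Within every traffic source level Variant L has the higher rate, yet pooled Variant Z does — Simpson's reversal.
Traffic source is recorded after the variant and is itself shifted by it — it sits on the causal path from variant to outcome. Conditioning on a mediator would strip out part of the effect we want; the pooled comparison gives the total causal effect.
Pooled: Variant L 25.4% vs Variant Z 30.3%; Variant Z is higher overall.

decreases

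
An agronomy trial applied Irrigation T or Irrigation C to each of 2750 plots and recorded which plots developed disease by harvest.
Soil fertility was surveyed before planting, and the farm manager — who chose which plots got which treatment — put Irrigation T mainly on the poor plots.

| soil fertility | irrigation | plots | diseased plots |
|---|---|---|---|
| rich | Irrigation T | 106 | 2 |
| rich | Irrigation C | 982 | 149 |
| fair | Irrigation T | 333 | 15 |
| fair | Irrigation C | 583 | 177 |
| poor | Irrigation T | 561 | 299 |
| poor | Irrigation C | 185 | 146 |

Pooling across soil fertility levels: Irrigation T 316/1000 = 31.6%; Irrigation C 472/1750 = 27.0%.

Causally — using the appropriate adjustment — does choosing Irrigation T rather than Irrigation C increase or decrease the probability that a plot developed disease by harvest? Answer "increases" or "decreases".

The soil fertility-specific comparison favours Irrigation T throughout, but the pooled figures favour Irrigation C. The question is whether to condition on soil fertility.
Here soil fertility is a common cause — it drives both which irrigation a case falls under and the outcome. The crude comparison mixes populations; the stratum-specific rates are the causally relevant ones.
Within each level — rich: 1.9% vs 15.2%; fair: 4.5% vs 30.4%; poor: 53.3% vs 78.9% — Irrigation T is lower every time.

decreases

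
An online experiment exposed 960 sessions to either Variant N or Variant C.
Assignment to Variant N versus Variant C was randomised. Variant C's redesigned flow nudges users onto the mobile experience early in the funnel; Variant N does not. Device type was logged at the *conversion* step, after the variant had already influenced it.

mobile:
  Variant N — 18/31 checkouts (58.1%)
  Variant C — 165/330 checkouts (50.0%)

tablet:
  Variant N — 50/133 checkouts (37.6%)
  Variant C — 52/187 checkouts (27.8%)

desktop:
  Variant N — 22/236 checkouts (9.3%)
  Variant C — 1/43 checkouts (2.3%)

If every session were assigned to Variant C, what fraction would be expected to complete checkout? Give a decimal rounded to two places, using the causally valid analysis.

The device type-specific comparison favours Variant N throughout, but the pooled figures favour Variant C. The question is whether to condition on device type.
Device type here is a post-treatment variable shaped by the variant; conditioning on it would introduce bias rather than remove it. The overall comparison is the causal one.
So P(outcome | do(Variant C)) is just the pooled rate for Variant C: 218/560 = 0.389.

0.39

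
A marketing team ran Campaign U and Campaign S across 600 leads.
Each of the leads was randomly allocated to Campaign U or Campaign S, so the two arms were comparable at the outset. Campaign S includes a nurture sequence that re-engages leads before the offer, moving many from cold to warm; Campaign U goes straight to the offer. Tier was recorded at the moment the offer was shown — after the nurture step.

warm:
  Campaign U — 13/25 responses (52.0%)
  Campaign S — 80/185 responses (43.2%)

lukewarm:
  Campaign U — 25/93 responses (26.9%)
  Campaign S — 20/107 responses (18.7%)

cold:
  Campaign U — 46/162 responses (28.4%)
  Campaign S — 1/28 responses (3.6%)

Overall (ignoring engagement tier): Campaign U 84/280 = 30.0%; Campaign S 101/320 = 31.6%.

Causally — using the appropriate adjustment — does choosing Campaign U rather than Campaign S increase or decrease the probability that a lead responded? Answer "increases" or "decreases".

The stratified and pooled comparisons disagree (Campaign U wins within each engagement tier; Campaign S wins overall), so the answer turns on the causal role of engagement tier.
Engagement tier here is a post-treatment variable shaped by the campaign; conditioning on it would introduce bias rather than remove it. The overall comparison is the causal one.
Pooled: Campaign U 30.0% vs Campaign S 31.6%; Campaign S is higher overall.

decreases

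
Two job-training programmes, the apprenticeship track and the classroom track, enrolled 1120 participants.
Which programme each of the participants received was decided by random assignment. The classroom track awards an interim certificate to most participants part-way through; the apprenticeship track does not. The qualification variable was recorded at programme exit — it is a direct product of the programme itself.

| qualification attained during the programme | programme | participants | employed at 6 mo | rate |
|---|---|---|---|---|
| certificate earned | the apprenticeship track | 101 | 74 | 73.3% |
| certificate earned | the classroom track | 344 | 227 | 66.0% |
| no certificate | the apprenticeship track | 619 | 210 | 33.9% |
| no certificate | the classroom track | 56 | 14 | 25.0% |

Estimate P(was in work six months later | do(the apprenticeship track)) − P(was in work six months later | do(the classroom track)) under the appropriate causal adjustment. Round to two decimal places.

-0.21

the apprenticeship track is higher inside every qualification attained during the programme stratum but the classroom track is higher in aggregate. Whether to stratify depends on how qualification attained during the programme relates to the programme.
Stratifying would compare programmes among participants the programmes themselves sorted into qualification attained during the programme groups — a form of selection on an intermediate. The unconditioned pooled rates give the total causal effect.
The causal difference is the pooled difference: 0.394 − 0.603 = -0.208.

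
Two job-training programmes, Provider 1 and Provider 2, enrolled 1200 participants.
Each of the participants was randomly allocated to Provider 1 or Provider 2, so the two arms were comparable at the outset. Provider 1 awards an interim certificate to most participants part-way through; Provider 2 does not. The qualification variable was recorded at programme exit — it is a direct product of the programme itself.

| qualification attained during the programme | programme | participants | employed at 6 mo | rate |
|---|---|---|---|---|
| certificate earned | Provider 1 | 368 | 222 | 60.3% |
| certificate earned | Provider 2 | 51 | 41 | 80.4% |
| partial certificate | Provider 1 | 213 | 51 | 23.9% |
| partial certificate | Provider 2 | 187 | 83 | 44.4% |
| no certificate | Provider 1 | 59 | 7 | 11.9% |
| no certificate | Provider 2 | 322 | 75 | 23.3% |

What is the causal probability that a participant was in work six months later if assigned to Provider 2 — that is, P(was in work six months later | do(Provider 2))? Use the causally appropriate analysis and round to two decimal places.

Within every qualification attained during the programme level Provider 2 has the higher rate, yet pooled Provider 1 does — Simpson's reversal.
Qualification attained during the programme is recorded after the programme and is itself shifted by it — it sits on the causal path from programme to outcome. Conditioning on a mediator would strip out part of the effect we want; the pooled comparison gives the total causal effect.
So P(outcome | do(Provider 2)) is just the pooled rate for Provider 2: 199/560 = 0.355.

0.36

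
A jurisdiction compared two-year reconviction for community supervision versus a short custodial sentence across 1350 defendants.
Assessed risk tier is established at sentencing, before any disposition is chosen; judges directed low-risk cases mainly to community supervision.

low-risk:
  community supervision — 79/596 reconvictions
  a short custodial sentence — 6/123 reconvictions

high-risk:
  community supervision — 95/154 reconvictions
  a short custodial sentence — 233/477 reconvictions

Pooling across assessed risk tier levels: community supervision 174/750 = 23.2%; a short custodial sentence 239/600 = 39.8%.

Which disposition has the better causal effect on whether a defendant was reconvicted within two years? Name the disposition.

Since assessed risk tier is a pre-existing factor (not a product of the disposition) and it affects the outcome on its own, it is a confounder. The stratified rates, not the pooled rate, identify the causal effect.
Within each level — low-risk: 13.3% vs 4.9%; high-risk: 61.7% vs 48.8% — a short custodial sentence is lower every time.

a short custodial sentence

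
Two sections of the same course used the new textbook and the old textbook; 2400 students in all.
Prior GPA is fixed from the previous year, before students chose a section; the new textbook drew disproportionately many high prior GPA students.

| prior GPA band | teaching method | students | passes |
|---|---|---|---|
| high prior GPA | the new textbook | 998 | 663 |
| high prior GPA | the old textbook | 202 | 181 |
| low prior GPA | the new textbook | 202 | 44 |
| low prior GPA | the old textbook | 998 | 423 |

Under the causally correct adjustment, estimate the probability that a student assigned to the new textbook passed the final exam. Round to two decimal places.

Nothing the teaching method does changes prior GPA band; the imbalance is an allocation artefact. With prior GPA band also predicting the outcome, the pooled figure is confounded, and the within-stratum comparison is the causal one.
Standardising the new textbook to the population prior GPA band mix: 0.500·663/998 + 0.500·44/202 = 0.441.

0.44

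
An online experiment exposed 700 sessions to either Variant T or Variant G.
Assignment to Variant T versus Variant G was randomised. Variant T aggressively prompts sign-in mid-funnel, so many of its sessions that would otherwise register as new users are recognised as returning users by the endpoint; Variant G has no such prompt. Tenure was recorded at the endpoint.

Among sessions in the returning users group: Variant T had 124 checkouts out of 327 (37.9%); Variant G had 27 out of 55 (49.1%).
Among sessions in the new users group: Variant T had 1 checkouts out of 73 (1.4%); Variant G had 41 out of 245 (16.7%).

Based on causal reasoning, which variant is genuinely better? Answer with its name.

Variant T

Stratifying would compare variants among sessions the variants themselves sorted into user tenure groups — a form of selection on an intermediate. The unconditioned pooled rates give the total causal effect.
Pooled: Variant T 31.2% vs Variant G 22.7%; Variant T is higher overall.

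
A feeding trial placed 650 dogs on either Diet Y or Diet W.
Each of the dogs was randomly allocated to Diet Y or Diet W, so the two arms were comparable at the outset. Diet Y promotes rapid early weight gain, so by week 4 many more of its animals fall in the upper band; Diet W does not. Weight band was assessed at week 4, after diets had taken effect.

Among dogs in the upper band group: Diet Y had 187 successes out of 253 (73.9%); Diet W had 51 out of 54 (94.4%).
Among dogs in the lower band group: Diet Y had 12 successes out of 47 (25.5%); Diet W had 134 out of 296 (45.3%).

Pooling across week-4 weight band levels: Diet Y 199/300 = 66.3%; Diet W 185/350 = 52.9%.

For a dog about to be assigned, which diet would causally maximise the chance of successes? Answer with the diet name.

Diet Y

Within every week-4 weight band level Diet W has the higher rate, yet pooled Diet Y does — Simpson's reversal.
Week-4 weight band lies on the pathway diet → week-4 weight band → outcome, so adjusting for it blocks the indirect effect. For the total causal effect of diet, use the unadjusted pooled rates.
Pooled: Diet Y 66.3% vs Diet W 52.9%; Diet Y is higher overall.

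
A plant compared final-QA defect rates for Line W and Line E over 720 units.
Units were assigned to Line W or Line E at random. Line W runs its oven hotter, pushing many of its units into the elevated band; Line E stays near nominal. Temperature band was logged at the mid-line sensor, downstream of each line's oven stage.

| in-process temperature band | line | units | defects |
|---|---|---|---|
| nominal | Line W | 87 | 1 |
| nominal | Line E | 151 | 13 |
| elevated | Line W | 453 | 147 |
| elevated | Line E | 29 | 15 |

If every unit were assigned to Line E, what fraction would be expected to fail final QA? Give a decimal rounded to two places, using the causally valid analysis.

0.16

Stratifying would compare lines among units the lines themselves sorted into in-process temperature band groups — a form of selection on an intermediate. The unconditioned pooled rates give the total causal effect.
So P(outcome | do(Line E)) is just the pooled rate for Line E: 28/180 = 0.156.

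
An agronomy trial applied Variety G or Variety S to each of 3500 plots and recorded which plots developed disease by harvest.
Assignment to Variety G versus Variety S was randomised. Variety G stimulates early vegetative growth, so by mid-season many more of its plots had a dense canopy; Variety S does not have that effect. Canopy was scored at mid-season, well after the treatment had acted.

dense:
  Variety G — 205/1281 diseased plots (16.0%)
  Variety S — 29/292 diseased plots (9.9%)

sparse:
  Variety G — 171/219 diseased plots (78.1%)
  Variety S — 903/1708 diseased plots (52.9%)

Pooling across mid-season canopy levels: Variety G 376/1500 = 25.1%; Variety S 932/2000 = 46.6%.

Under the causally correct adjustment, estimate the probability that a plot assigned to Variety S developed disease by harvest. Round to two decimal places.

0.47

Within every mid-season canopy level Variety S has the lower rate, yet pooled Variety G does — Simpson's reversal.
The distribution of mid-season canopy is itself part of what the variety does — it is an intermediate outcome. Holding it fixed would remove that part of the effect; the total effect is the pooled difference.
So P(outcome | do(Variety S)) is just the pooled rate for Variety S: 932/2000 = 0.466.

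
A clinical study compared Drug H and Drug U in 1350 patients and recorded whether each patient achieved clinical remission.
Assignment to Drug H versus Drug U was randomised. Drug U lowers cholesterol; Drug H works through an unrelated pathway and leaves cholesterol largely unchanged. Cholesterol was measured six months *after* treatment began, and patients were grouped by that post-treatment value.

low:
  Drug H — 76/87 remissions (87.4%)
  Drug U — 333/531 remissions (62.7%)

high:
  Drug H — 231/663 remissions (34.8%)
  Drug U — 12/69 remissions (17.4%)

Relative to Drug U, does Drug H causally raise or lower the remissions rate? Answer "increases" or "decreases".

The stratified and pooled comparisons disagree (Drug H wins within each cholesterol; Drug U wins overall), so the answer turns on the causal role of cholesterol.
Stratifying would compare drugs among patients the drugs themselves sorted into cholesterol groups — a form of selection on an intermediate. The unconditioned pooled rates give the total causal effect.
Pooled: Drug H 40.9% vs Drug U 57.5%; Drug U is higher overall.

decreases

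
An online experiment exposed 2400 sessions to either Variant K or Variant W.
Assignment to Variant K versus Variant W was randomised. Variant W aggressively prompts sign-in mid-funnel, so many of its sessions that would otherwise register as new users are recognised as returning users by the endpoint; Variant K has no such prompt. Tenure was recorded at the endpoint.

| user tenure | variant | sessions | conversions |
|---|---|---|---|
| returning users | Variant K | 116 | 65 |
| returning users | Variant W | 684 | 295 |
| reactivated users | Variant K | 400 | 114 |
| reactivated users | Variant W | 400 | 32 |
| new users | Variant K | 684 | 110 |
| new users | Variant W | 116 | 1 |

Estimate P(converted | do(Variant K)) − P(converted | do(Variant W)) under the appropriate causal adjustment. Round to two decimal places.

-0.03

The distribution of user tenure is itself part of what the variant does — it is an intermediate outcome. Holding it fixed would remove that part of the effect; the total effect is the pooled difference.
The causal difference is the pooled difference: 0.241 − 0.273 = -0.033.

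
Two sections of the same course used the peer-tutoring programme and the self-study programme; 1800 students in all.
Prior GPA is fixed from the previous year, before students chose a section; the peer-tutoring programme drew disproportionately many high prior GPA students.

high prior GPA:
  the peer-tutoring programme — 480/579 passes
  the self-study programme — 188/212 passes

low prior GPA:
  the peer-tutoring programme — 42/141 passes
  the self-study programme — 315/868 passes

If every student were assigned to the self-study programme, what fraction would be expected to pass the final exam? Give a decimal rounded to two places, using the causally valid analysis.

0.59

Prior GPA band is set before the teaching method has any effect — it is not caused by the teaching method — and it independently drives the outcome. That makes it a confounder, so the causal comparison is within prior GPA band levels.
Standardising the self-study programme to the population prior GPA band mix: 0.439·188/212 + 0.561·315/868 = 0.593.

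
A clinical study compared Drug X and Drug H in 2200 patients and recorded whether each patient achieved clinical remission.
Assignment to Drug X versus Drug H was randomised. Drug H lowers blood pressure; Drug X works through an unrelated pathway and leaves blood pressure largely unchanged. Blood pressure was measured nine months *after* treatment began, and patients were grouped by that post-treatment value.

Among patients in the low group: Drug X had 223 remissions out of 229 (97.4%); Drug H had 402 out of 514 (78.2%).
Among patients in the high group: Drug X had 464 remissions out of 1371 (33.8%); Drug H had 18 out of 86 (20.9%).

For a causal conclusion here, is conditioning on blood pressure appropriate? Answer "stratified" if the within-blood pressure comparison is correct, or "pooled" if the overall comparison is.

pooled

Drug X is higher inside every blood pressure stratum but Drug H is higher in aggregate. Whether to stratify depends on how blood pressure relates to the drug.
The distribution of blood pressure is itself part of what the drug does — it is an intermediate outcome. Holding it fixed would remove that part of the effect; the total effect is the pooled difference.
Pooled: Drug X 42.9% vs Drug H 70.0%; Drug H is higher overall.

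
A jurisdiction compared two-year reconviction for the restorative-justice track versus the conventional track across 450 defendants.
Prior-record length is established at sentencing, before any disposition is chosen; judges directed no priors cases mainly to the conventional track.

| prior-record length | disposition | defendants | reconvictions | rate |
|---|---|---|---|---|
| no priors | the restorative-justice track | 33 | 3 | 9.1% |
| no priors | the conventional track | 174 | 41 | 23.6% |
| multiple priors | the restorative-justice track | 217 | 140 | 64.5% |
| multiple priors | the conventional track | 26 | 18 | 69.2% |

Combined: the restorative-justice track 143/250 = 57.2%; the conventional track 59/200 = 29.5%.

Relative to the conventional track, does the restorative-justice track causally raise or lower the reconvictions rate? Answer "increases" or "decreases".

The imbalance in prior-record length arose from how defendants were allocated, not from anything the disposition did; and prior-record length independently affects the outcome. The pooled gap is confounded — condition on prior-record length.
Within each level — no priors: 9.1% vs 23.6%; multiple priors: 64.5% vs 69.2% — the restorative-justice track is lower every time.

decreases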